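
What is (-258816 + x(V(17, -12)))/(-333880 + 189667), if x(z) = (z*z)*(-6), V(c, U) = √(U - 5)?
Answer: 86238/48071 ≈ 1.7940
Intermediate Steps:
V(c, U) = √(-5 + U)
x(z) = -6*z² (x(z) = z²*(-6) = -6*z²)
(-258816 + x(V(17, -12)))/(-333880 + 189667) = (-258816 - 6*(√(-5 - 12))²)/(-333880 + 189667) = (-258816 - 6*(√(-17))²)/(-144213) = (-258816 - 6*(I*√17)²)*(-1/144213) = (-258816 - 6*(-17))*(-1/144213) = (-258816 + 102)*(-1/144213) = -258714*(-1/144213) = 86238/48071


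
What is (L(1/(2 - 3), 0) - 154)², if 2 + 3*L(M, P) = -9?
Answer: 223729/9 ≈ 24859.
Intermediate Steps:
L(M, P) = -11/3 (L(M, P) = -⅔ + (⅓)*(-9) = -⅔ - 3 = -11/3)
(L(1/(2 - 3), 0) - 154)² = (-11/3 - 154)² = (-473/3)² = 223729/9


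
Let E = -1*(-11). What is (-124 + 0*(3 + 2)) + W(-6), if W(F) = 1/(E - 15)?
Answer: -497/4 ≈ -124.25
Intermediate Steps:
E = 11
W(F) = -1/4 (W(F) = 1/(11 - 15) = 1/(-4) = -1/4)
(-124 + 0*(3 + 2)) + W(-6) = (-124 + 0*(3 + 2)) - 1/4 = (-124 + 0*5) - 1/4 = (-124 + 0) - 1/4 = -124 - 1/4 = -497/4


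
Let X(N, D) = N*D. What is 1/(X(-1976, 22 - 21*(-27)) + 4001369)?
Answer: 1/2837505 ≈ 3.5242e-7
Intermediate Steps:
X(N, D) = D*N
1/(X(-1976, 22 - 21*(-27)) + 4001369) = 1/((22 - 21*(-27))*(-1976) + 4001369) = 1/((22 + 567)*(-1976) + 4001369) = 1/(589*(-1976) + 4001369) = 1/(-1163864 + 4001369) = 1/2837505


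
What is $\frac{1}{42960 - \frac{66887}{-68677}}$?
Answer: $\frac{68677}{2950430807} \approx 2.3277 \cdot 10^{-5}$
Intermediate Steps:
$\frac{1}{42960 - \frac{66887}{-68677}} = \frac{1}{42960 - - \frac{66887}{68677}} = \frac{1}{42960 + \frac{66887}{68677}} = \frac{1}{\frac{2950430807}{68677}} = \frac{68677}{2950430807}$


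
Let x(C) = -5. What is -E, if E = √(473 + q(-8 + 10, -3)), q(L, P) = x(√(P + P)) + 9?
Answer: -3*√53 ≈ -21.840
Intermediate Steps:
q(L, P) = 4 (q(L, P) = -5 + 9 = 4)
E = 3*√53 (E = √(473 + 4) = √477 = 3*√53 ≈ 21.840)
-E = -3*√53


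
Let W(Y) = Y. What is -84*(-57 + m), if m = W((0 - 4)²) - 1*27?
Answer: 5712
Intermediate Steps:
m = -11 (m = (0 - 4)² - 1*27 = (-4)² - 27 = 16 - 27 = -11)
-84*(-57 + m) = -84*(-57 - 11) = -84*(-68) = 5712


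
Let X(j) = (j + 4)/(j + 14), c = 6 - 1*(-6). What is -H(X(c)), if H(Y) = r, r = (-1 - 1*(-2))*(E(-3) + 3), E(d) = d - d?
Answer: -3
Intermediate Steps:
E(d) = 0
c = 12 (c = 6 + 6 = 12)
X(j) = (4 + j)/(14 + j)
r = 3 (r = (-1 - 1*(-2))*(0 + 3) = (-1 + 2)*3 = 1*3 = 3)
H(Y) = 3
-H(X(c)) = -1*3 = -3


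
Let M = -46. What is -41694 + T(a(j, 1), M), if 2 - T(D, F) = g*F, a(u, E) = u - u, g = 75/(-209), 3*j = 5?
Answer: -8717078/209 ≈ -41709.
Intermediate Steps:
j = 5/3 (j = (⅓)*5 = 5/3 ≈ 1.6667)
g = -75/209 (g = 75*(-1/209) = -75/209 ≈ -0.35885)
a(u, E) = 0
T(D, F) = 2 + 75*F/209 (T(D, F) = 2 - (-75)*F/209 = 2 + 75*F/209)
-41694 + T(a(j, 1), M) = -41694 + (2 + (75/209)*(-46)) = -41694 + (2 - 3450/209) = -41694 - 3032/209 = -8717078/209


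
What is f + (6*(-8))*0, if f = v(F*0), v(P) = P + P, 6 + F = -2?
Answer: 0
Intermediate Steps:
F = -8 (F = -6 - 2 = -8)
v(P) = 2*P
f = 0 (f = 2*(-8*0) = 2*0 = 0)
f + (6*(-8))*0 = 0 + (6*(-8))*0 = 0 - 48*0 = 0 + 0 = 0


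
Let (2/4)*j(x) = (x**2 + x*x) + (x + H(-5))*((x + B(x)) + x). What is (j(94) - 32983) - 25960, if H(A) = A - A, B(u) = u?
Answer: 29417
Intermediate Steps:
H(A) = 0
j(x) = 10*x**2 (j(x) = 2*((x**2 + x*x) + (x + 0)*((x + x) + x)) = 2*((x**2 + x**2) + x*(2*x + x)) = 2*(2*x**2 + x*(3*x)) = 2*(2*x**2 + 3*x**2) = 2*(5*x**2) = 10*x**2)
(j(94) - 32983) - 25960 = (10*94**2 - 32983) - 25960 = (10*8836 - 32983) - 25960 = (88360 - 32983) - 25960 = 55377 - 25960 = 29417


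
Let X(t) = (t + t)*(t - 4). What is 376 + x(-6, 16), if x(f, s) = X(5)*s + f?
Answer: 530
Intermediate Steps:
X(t) = 2*t*(-4 + t) (X(t) = (2*t)*(-4 + t) = 2*t*(-4 + t))
x(f, s) = f + 10*s (x(f, s) = (2*5*(-4 + 5))*s + f = (2*5*1)*s + f = 10*s + f = f + 10*s)
376 + x(-6, 16) = 376 + (-6 + 10*16) = 376 + (-6 + 160) = 376 + 154 = 530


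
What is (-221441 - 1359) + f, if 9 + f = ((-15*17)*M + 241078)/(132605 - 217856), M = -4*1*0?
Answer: -18994931137/85251 ≈ -2.2281e+5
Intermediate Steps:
M = 0 (M = -4*0 = 0)
f = -1008337/85251 (f = -9 + (-15*17*0 + 241078)/(132605 - 217856) = -9 + (-255*0 + 241078)/(-85251) = -9 + (0 + 241078)*(-1/85251) = -9 + 241078*(-1/85251) = -9 - 241078/85251 = -1008337/85251 ≈ -11.828)
(-221441 - 1359) + f = (-221441 - 1359) - 1008337/85251 = -222800 - 1008337/85251 = -18994931137/85251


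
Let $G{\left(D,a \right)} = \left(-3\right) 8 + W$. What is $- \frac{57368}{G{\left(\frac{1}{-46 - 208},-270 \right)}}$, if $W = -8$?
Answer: $\frac{7171}{4} \approx 1792.8$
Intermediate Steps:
$G{\left(D,a \right)} = -32$ ($G{\left(D,a \right)} = \left(-3\right) 8 - 8 = -24 - 8 = -32$)
$- \frac{57368}{G{\left(\frac{1}{-46 - 208},-270 \right)}} = - \frac{57368}{-32} = \left(-57368\right) \left(- \frac{1}{32}\right) = \frac{7171}{4}$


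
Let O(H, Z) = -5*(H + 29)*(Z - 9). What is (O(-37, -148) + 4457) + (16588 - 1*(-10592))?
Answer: 25357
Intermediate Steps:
O(H, Z) = -5*(-9 + Z)*(29 + H) (O(H, Z) = -5*(29 + H)*(-9 + Z) = -5*(-9 + Z)*(29 + H))
(O(-37, -148) + 4457) + (16588 - 1*(-10592)) = ((1305 - 145*(-148) + 45*(-37) - 5*(-37)*(-148)) + 4457) + (16588 - 1*(-10592)) = ((1305 + 21460 - 1665 - 27380) + 4457) + (16588 + 10592) = (-6280 + 4457) + 27180 = -1823 + 27180 = 25357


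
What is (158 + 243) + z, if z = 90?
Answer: 491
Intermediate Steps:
(158 + 243) + z = (158 + 243) + 90 = 401 + 90 = 491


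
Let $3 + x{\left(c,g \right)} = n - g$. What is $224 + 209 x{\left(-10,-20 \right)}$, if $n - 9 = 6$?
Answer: $6912$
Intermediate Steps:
$n = 15$ ($n = 9 + 6 = 15$)
$x{\left(c,g \right)} = 12 - g$ ($x{\left(c,g \right)} = -3 - \left(-15 + g\right) = 12 - g$)
$224 + 209 x{\left(-10,-20 \right)} = 224 + 209 \left(12 - -20\right) = 224 + 209 \left(12 + 20\right) = 224 + 209 \cdot 32 = 224 + 6688 = 6912$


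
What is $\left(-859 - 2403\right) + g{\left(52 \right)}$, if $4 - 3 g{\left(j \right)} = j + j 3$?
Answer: $-3330$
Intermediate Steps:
$g{\left(j \right)} = \frac{4}{3} - \frac{4 j}{3}$ ($g{\left(j \right)} = \frac{4}{3} - \frac{j + j 3}{3} = \frac{4}{3} - \frac{j + 3 j}{3} = \frac{4}{3} - \frac{4 j}{3}$)
$\left(-859 - 2403\right) + g{\left(52 \right)} = \left(-859 - 2403\right) + \left(\frac{4}{3} - \frac{208}{3}\right) = -3262 + \left(\frac{4}{3} - \frac{208}{3}\right) = -3262 - 68 = -3330$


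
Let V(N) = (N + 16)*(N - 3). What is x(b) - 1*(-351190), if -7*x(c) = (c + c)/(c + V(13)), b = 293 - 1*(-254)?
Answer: 2057621116/5859 ≈ 3.5119e+5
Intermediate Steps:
b = 547 (b = 293 + 254 = 547)
V(N) = (-3 + N)*(16 + N) (V(N) = (16 + N)*(-3 + N) = (-3 + N)*(16 + N))
x(c) = -2*c/(7*(290 + c)) (x(c) = -(c + c)/(7*(c + (-48 + 13² + 13*13))) = -2*c/(7*(c + (-48 + 169 + 169))) = -2*c/(7*(c + 290)) = -2*c/(7*(290 + c)))
x(b) - 1*(-351190) = -2*547/(2030 + 7*547) - 1*(-351190) = -2*547/(2030 + 3829) + 351190 = -2*547/5859 + 351190 = -2*547*1/5859 + 351190 = -1094/5859 + 351190 = 2057621116/5859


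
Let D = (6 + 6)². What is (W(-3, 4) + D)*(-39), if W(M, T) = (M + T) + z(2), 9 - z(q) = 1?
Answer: -5967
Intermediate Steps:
z(q) = 8 (z(q) = 9 - 1*1 = 9 - 1 = 8)
D = 144 (D = 12² = 144)
W(M, T) = 8 + M + T (W(M, T) = (M + T) + 8 = 8 + M + T)
(W(-3, 4) + D)*(-39) = ((8 - 3 + 4) + 144)*(-39) = (9 + 144)*(-39) = 153*(-39) = -5967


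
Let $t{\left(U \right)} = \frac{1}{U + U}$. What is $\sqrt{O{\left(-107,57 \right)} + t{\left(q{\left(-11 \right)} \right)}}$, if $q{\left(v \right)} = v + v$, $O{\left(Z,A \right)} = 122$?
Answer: $\frac{\sqrt{59037}}{22} \approx 11.044$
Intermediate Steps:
$q{\left(v \right)} = 2 v$
$t{\left(U \right)} = \frac{1}{2 U}$
$\sqrt{O{\left(-107,57 \right)} + t{\left(q{\left(-11 \right)} \right)}} = \sqrt{122 + \frac{1}{2 \cdot 2 \left(-11\right)}} = \sqrt{122 + \frac{1}{2 \left(-22\right)}} = \sqrt{122 + \frac{1}{2} \left(- \frac{1}{22}\right)} = \sqrt{122 - \frac{1}{44}} = \sqrt{\frac{5367}{44}} = \frac{\sqrt{59037}}{22}$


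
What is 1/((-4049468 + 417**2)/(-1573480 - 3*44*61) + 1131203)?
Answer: 1581532/1789037618575 ≈ 8.8401e-7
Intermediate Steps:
1/((-4049468 + 417**2)/(-1573480 - 3*44*61) + 1131203) = 1/((-4049468 + 173889)/(-1573480 - 132*61) + 1131203) = 1/(-3875579/(-1573480 - 8052) + 1131203) = 1/(-3875579/(-1581532) + 1131203) = 1/(-3875579*(-1/1581532) + 1131203) = 1/(3875579/1581532 + 1131203) = 1/(1789037618575/1581532) = 1581532/1789037618575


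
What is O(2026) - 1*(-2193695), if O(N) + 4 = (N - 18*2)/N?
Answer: 2222209978/1013 ≈ 2.1937e+6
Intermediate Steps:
O(N) = -4 + (-36 + N)/N (O(N) = -4 + (N - 18*2)/N = -4 + (N - 36)/N = -4 + (-36 + N)/N)
O(2026) - 1*(-2193695) = (-3 - 36/2026) - 1*(-2193695) = (-3 - 36*1/2026) + 2193695 = (-3 - 18/1013) + 2193695 = -3057/1013 + 2193695 = 2222209978/1013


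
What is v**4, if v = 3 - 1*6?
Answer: 81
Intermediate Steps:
v = -3 (v = 3 - 6 = -3)
v**4 = (-3)**4 = 81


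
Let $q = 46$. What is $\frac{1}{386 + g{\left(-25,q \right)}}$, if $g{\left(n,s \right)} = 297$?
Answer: $\frac{1}{683} \approx 0.0014641$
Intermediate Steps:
$\frac{1}{386 + g{\left(-25,q \right)}} = \frac{1}{386 + 297} = \frac{1}{683}$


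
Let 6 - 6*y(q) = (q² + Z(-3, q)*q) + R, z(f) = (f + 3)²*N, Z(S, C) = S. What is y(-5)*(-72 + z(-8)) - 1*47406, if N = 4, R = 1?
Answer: -142708/3 ≈ -47569.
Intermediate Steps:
z(f) = 4*(3 + f)² (z(f) = (f + 3)²*4 = (3 + f)²*4 = 4*(3 + f)²)
y(q) = ⅚ + q/2 - q²/6 (y(q) = 1 - ((q² - 3*q) + 1)/6 = 1 - (1 + q² - 3*q)/6 = 1 + (-⅙ + q/2 - q²/6) = ⅚ + q/2 - q²/6)
y(-5)*(-72 + z(-8)) - 1*47406 = (⅚ + (½)*(-5) - ⅙*(-5)²)*(-72 + 4*(3 - 8)²) - 1*47406 = (⅚ - 5/2 - ⅙*25)*(-72 + 4*(-5)²) - 47406 = (⅚ - 5/2 - 25/6)*(-72 + 4*25) - 47406 = -35*(-72 + 100)/6 - 47406 = -35/6*28 - 47406 = -490/3 - 47406 = -142708/3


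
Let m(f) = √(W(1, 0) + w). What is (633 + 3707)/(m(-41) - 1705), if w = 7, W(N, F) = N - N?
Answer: -3699850/1453509 - 2170*√7/1453509 ≈ -2.5494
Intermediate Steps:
W(N, F) = 0
m(f) = √7 (m(f) = √(0 + 7) = √7)
(633 + 3707)/(m(-41) - 1705) = (633 + 3707)/(√7 - 1705) = 4340/(-1705 + √7)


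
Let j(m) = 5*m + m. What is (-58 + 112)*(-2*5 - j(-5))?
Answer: 1080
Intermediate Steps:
j(m) = 6*m
(-58 + 112)*(-2*5 - j(-5)) = (-58 + 112)*(-2*5 - 6*(-5)) = 54*(-10 - 1*(-30)) = 54*(-10 + 30) = 54*20 = 1080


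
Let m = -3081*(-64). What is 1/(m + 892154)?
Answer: 1/1089338 ≈ 9.1799e-7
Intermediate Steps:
m = 197184
1/(m + 892154) = 1/(197184 + 892154) = 1/1089338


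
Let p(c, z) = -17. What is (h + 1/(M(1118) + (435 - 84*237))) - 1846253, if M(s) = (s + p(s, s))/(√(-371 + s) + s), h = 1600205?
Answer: -12948607987034823499/52626349266534 + 367*√83/52626349266534 ≈ -2.4605e+5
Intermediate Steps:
M(s) = (-17 + s)/(s + √(-371 + s)) (M(s) = (s - 17)/(√(-371 + s) + s) = (-17 + s)/(s + √(-371 + s)))
(h + 1/(M(1118) + (435 - 84*237))) - 1846253 = (1600205 + 1/((-17 + 1118)/(1118 + √(-371 + 1118)) + (435 - 84*237))) - 1846253 = (1600205 + 1/(1101/(1118 + √747) + (435 - 19908))) - 1846253 = (1600205 + 1/(1101/(1118 + 3*√83) - 19473)) - 1846253 = (1600205 + 1/(-19473 + 1101/(1118 + 3*√83))) - 1846253 = -246048 + 1/(-19473 + 1101/(1118 + 3*√83))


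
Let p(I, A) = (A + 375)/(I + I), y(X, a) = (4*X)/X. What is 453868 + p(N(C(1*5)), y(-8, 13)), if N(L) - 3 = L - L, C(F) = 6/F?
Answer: 2723587/6 ≈ 4.5393e+5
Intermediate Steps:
y(X, a) = 4
N(L) = 3 (N(L) = 3 + (L - L) = 3 + 0 = 3)
p(I, A) = (375 + A)/(2*I) (p(I, A) = (375 + A)/((2*I)) = (375 + A)*(1/(2*I)) = (375 + A)/(2*I))
453868 + p(N(C(1*5)), y(-8, 13)) = 453868 + (½)*(375 + 4)/3 = 453868 + (½)*(⅓)*379 = 453868 + 379/6 = 2723587/6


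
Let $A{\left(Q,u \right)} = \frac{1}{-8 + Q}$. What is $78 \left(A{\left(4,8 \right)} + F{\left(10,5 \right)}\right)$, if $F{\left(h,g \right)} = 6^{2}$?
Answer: $\frac{5577}{2} \approx 2788.5$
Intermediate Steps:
$F{\left(h,g \right)} = 36$
$78 \left(A{\left(4,8 \right)} + F{\left(10,5 \right)}\right) = 78 \left(\frac{1}{-8 + 4} + 36\right) = 78 \left(\frac{1}{-4} + 36\right) = 78 \left(- \frac{1}{4} + 36\right) = 78 \cdot \frac{143}{4} = \frac{5577}{2}$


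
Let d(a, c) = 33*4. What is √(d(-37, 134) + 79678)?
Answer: √79810 ≈ 282.51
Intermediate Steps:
d(a, c) = 132
√(d(-37, 134) + 79678) = √(132 + 79678) = √79810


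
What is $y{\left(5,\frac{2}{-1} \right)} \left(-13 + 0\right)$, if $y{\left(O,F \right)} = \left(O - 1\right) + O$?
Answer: $-117$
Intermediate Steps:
$y{\left(O,F \right)} = -1 + 2 O$ ($y{\left(O,F \right)} = \left(-1 + O\right) + O = -1 + 2 O$)
$y{\left(5,\frac{2}{-1} \right)} \left(-13 + 0\right) = \left(-1 + 2 \cdot 5\right) \left(-13 + 0\right) = \left(-1 + 10\right) \left(-13\right) = 9 \left(-13\right) = -117$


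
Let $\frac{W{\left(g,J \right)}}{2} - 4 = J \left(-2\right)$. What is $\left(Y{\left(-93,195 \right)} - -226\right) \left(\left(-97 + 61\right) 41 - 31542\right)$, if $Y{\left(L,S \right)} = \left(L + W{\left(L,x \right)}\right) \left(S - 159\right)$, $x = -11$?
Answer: $41272500$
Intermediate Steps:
$W{\left(g,J \right)} = 8 - 4 J$ ($W{\left(g,J \right)} = 8 + 2 J \left(-2\right) = 8 + 2 \left(- 2 J\right) = 8 - 4 J$)
$Y{\left(L,S \right)} = \left(-159 + S\right) \left(52 + L\right)$ ($Y{\left(L,S \right)} = \left(L + \left(8 - -44\right)\right) \left(S - 159\right) = \left(L + \left(8 + 44\right)\right) \left(-159 + S\right) = \left(L + 52\right) \left(-159 + S\right) = \left(52 + L\right) \left(-159 + S\right) = \left(-159 + S\right) \left(52 + L\right)$)
$\left(Y{\left(-93,195 \right)} - -226\right) \left(\left(-97 + 61\right) 41 - 31542\right) = \left(\left(-8268 - -14787 + 52 \cdot 195 - 18135\right) - -226\right) \left(\left(-97 + 61\right) 41 - 31542\right) = \left(\left(-8268 + 14787 + 10140 - 18135\right) + \left(301 - 75\right)\right) \left(\left(-36\right) 41 - 31542\right) = \left(-1476 + 226\right) \left(-1476 - 31542\right) = \left(-1250\right) \left(-33018\right) = 41272500$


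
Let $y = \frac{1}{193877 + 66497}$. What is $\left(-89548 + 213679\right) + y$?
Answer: $\frac{32320484995}{260374} \approx 1.2413 \cdot 10^{5}$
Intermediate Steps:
$y = \frac{1}{260374} \approx 3.8406 \cdot 10^{-6}$
$\left(-89548 + 213679\right) + y = \left(-89548 + 213679\right) + \frac{1}{260374} = 124131 + \frac{1}{260374} = \frac{32320484995}{260374}$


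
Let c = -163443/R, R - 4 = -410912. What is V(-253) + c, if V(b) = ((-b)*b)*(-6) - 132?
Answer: 3668762433/9556 ≈ 3.8392e+5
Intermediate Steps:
R = -410908 (R = 4 - 410912 = -410908)
c = 3801/9556 (c = -163443/(-410908) = -163443*(-1/410908) = 3801/9556 ≈ 0.39776)
V(b) = -132 + 6*b² (V(b) = -b²*(-6) - 132 = 6*b² - 132 = -132 + 6*b²)
V(-253) + c = (-132 + 6*(-253)²) + 3801/9556 = (-132 + 6*64009) + 3801/9556 = (-132 + 384054) + 3801/9556 = 383922 + 3801/9556 = 3668762433/9556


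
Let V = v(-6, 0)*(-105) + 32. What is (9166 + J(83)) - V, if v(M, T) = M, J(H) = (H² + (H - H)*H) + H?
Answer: 15476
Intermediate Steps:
J(H) = H + H² (J(H) = (H² + 0*H) + H = (H² + 0) + H = H² + H = H + H²)
V = 662 (V = -6*(-105) + 32 = 630 + 32 = 662)
(9166 + J(83)) - V = (9166 + 83*(1 + 83)) - 1*662 = (9166 + 83*84) - 662 = (9166 + 6972) - 662 = 16138 - 662 = 15476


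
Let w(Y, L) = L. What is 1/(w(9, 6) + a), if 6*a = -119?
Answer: -6/83 ≈ -0.072289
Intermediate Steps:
a = -119/6 (a = (1/6)*(-119) = -119/6 ≈ -19.833)
1/(w(9, 6) + a) = 1/(6 - 119/6) = 1/(-83/6) = -6/83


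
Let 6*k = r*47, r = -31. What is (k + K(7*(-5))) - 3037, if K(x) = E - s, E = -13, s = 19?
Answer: -19871/6 ≈ -3311.8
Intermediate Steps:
K(x) = -32 (K(x) = -13 - 1*19 = -13 - 19 = -32)
k = -1457/6 (k = (-31*47)/6 = (⅙)*(-1457) = -1457/6 ≈ -242.83)
(k + K(7*(-5))) - 3037 = (-1457/6 - 32) - 3037 = -1649/6 - 3037 = -19871/6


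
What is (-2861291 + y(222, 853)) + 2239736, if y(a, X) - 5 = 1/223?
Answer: -138605649/223 ≈ -6.2155e+5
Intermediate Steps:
y(a, X) = 1116/223 (y(a, X) = 5 + 1/223 = 1116/223)
(-2861291 + y(222, 853)) + 2239736 = (-2861291 + 1116/223) + 2239736 = -638066777/223 + 2239736 = -138605649/223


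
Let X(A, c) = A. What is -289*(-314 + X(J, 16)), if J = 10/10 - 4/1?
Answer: 91613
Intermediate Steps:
J = -3 (J = 10*(⅒) - 4*1 = 1 - 4 = -3)
-289*(-314 + X(J, 16)) = -289*(-314 - 3) = -289*(-317) = 91613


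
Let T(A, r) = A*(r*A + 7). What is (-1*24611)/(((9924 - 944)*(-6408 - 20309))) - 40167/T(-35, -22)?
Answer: 642498807491/434972530580 ≈ 1.4771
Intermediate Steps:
T(A, r) = A*(7 + A*r) (T(A, r) = A*(A*r + 7) = A*(7 + A*r))
(-1*24611)/(((9924 - 944)*(-6408 - 20309))) - 40167/T(-35, -22) = (-1*24611)/(((9924 - 944)*(-6408 - 20309))) - 40167*(-1/(35*(7 - 35*(-22)))) = -24611/(8980*(-26717)) - 40167*(-1/(35*(7 + 770))) = -24611/(-239918660) - 40167/((-35*777)) = -24611*(-1/239918660) - 40167/(-27195) = 24611/239918660 - 40167*(-1/27195) = 24611/239918660 + 13389/9065 = 642498807491/434972530580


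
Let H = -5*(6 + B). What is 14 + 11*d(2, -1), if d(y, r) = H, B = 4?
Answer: -536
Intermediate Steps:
H = -50 (H = -5*(6 + 4) = -5*10 = -50)
d(y, r) = -50
14 + 11*d(2, -1) = 14 + 11*(-50) = 14 - 550 = -536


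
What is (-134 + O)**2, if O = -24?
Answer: 24964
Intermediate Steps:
(-134 + O)**2 = (-134 - 24)**2 = (-158)**2 = 24964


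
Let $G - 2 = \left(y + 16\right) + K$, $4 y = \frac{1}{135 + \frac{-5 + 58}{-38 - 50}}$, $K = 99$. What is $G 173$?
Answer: $\frac{239394113}{11827} \approx 20241.0$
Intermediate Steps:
$y = \frac{22}{11827}$ ($y = \frac{1}{4 \left(135 + \frac{-5 + 58}{-38 - 50}\right)} = \frac{1}{4 \left(135 + \frac{53}{-88}\right)} = \frac{1}{4 \left(135 + 53 \left(- \frac{1}{88}\right)\right)} = \frac{1}{4 \left(135 - \frac{53}{88}\right)} = \frac{1}{4 \cdot \frac{11827}{88}} = \frac{1}{4} \cdot \frac{88}{11827} = \frac{22}{11827} \approx 0.0018602$)
$G = \frac{1383781}{11827}$ ($G = 2 + \left(\left(\frac{22}{11827} + 16\right) + 99\right) = 2 + \left(\frac{189254}{11827} + 99\right) = 2 + \frac{1360127}{11827} = \frac{1383781}{11827} \approx 117.0$)
$G 173 = \frac{1383781}{11827} \cdot 173 = \frac{239394113}{11827}$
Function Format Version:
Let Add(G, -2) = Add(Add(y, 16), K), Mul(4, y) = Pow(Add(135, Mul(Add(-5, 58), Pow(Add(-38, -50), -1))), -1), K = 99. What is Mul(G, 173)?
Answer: Rational(239394113, 11827) ≈ 20241.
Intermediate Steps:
y = Rational(22, 11827) (y = Mul(Rational(1, 4), Pow(Add(135, Mul(Add(-5, 58), Pow(Add(-38, -50), -1))), -1)) = Mul(Rational(1, 4), Pow(Add(135, Mul(53, Pow(-88, -1))), -1)) = Mul(Rational(1, 4), Pow(Add(135, Mul(53, Rational(-1, 88))), -1)) = Mul(Rational(1, 4), Pow(Add(135, Rational(-53, 88)), -1)) = Mul(Rational(1, 4), Pow(Rational(11827, 88), -1)) = Mul(Rational(1, 4), Rational(88, 11827)) = Rational(22, 11827) ≈ 0.0018602)
G = Rational(1383781, 11827) (G = Add(2, Add(Add(Rational(22, 11827), 16), 99)) = Add(2, Add(Rational(189254, 11827), 99)) = Add(2, Rational(1360127, 11827)) = Rational(1383781, 11827) ≈ 117.00)
Mul(G, 173) = Mul(Rational(1383781, 11827), 173) = Rational(239394113, 11827)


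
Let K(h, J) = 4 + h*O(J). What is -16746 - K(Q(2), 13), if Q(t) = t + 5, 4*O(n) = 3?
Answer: -67021/4 ≈ -16755.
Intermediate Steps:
O(n) = 3/4 (O(n) = (1/4)*3 = 3/4)
Q(t) = 5 + t
K(h, J) = 4 + 3*h/4 (K(h, J) = 4 + h*(3/4) = 4 + 3*h/4)
-16746 - K(Q(2), 13) = -16746 - (4 + 3*(5 + 2)/4) = -16746 - (4 + (3/4)*7) = -16746 - (4 + 21/4) = -16746 - 1*37/4 = -16746 - 37/4 = -67021/4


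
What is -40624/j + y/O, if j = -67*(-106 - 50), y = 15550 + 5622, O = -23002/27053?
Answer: -748435734710/30052113 ≈ -24905.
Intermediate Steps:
O = -23002/27053 (O = -23002*1/27053 = -23002/27053 ≈ -0.85026)
y = 21172
j = 10452 (j = -67*(-156) = 10452)
-40624/j + y/O = -40624/10452 + 21172/(-23002/27053) = -40624*1/10452 + 21172*(-27053/23002) = -10156/2613 - 286383058/11501 = -748435734710/30052113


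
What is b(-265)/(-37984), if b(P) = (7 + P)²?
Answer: -16641/9496 ≈ -1.7524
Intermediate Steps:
b(-265)/(-37984) = (7 - 265)²/(-37984) = (-258)²*(-1/37984) = 66564*(-1/37984) = -16641/9496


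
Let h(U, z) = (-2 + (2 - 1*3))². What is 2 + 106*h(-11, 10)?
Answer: 956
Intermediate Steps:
h(U, z) = 9 (h(U, z) = (-2 + (2 - 3))² = (-2 - 1)² = (-3)² = 9)
2 + 106*h(-11, 10) = 2 + 106*9 = 2 + 954 = 956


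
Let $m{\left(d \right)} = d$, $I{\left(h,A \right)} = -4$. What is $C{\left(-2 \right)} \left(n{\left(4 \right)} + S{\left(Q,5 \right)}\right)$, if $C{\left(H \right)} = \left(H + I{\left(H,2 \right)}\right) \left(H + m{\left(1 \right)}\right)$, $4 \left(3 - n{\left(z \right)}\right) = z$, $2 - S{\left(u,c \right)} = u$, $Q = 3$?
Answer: $6$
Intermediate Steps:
$S{\left(u,c \right)} = 2 - u$
$n{\left(z \right)} = 3 - \frac{z}{4}$
$C{\left(H \right)} = \left(1 + H\right) \left(-4 + H\right)$ ($C{\left(H \right)} = \left(H - 4\right) \left(H + 1\right) = \left(-4 + H\right) \left(1 + H\right) = \left(1 + H\right) \left(-4 + H\right)$)
$C{\left(-2 \right)} \left(n{\left(4 \right)} + S{\left(Q,5 \right)}\right) = \left(-4 + \left(-2\right)^{2} - -6\right) \left(\left(3 - 1\right) + \left(2 - 3\right)\right) = \left(-4 + 4 + 6\right) \left(\left(3 - 1\right) + \left(2 - 3\right)\right) = 6 \left(2 - 1\right) = 6 \cdot 1 = 6$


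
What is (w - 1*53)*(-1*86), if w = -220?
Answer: 23478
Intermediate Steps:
(w - 1*53)*(-1*86) = (-220 - 1*53)*(-1*86) = (-220 - 53)*(-86) = -273*(-86) = 23478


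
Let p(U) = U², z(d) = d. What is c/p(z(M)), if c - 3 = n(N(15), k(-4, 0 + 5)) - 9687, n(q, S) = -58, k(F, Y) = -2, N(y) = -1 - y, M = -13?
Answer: -9742/169 ≈ -57.645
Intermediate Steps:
c = -9742 (c = 3 + (-58 - 9687) = 3 - 9745 = -9742)
c/p(z(M)) = -9742/((-13)²) = -9742/169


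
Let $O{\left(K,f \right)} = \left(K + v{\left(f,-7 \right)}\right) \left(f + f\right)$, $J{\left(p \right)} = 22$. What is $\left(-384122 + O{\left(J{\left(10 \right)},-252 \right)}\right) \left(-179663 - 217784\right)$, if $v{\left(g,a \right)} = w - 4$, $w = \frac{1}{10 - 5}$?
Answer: $\frac{781569191878}{5} \approx 1.5631 \cdot 10^{11}$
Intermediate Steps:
$w = \frac{1}{5} \approx 0.2$
$v{\left(g,a \right)} = - \frac{19}{5}$ ($v{\left(g,a \right)} = \frac{1}{5} - 4 = - \frac{19}{5}$)
$O{\left(K,f \right)} = 2 f \left(- \frac{19}{5} + K\right)$ ($O{\left(K,f \right)} = \left(K - \frac{19}{5}\right) \left(f + f\right) = \left(- \frac{19}{5} + K\right) 2 f = 2 f \left(- \frac{19}{5} + K\right)$)
$\left(-384122 + O{\left(J{\left(10 \right)},-252 \right)}\right) \left(-179663 - 217784\right) = \left(-384122 + \frac{2}{5} \left(-252\right) \left(-19 + 5 \cdot 22\right)\right) \left(-179663 - 217784\right) = \left(-384122 + \frac{2}{5} \left(-252\right) \left(-19 + 110\right)\right) \left(-397447\right) = \left(-384122 + \frac{2}{5} \left(-252\right) 91\right) \left(-397447\right) = \left(-384122 - \frac{45864}{5}\right) \left(-397447\right) = \left(- \frac{1966474}{5}\right) \left(-397447\right) = \frac{781569191878}{5}$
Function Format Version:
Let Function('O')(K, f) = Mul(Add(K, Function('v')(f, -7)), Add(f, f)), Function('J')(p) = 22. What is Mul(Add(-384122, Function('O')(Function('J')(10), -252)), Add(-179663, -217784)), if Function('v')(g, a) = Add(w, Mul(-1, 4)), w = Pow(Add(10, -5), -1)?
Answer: Rational(781569191878, 5) ≈ 1.5631e+11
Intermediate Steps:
w = Rational(1, 5) (w = Pow(5, -1) = Rational(1, 5) ≈ 0.20000)
Function('v')(g, a) = Rational(-19, 5) (Function('v')(g, a) = Add(Rational(1, 5), Mul(-1, 4)) = Add(Rational(1, 5), -4) = Rational(-19, 5))
Function('O')(K, f) = Mul(2, f, Add(Rational(-19, 5), K)) (Function('O')(K, f) = Mul(Add(K, Rational(-19, 5)), Add(f, f)) = Mul(Add(Rational(-19, 5), K), Mul(2, f)) = Mul(2, f, Add(Rational(-19, 5), K)))
Mul(Add(-384122, Function('O')(Function('J')(10), -252)), Add(-179663, -217784)) = Mul(Add(-384122, Mul(Rational(2, 5), -252, Add(-19, Mul(5, 22)))), Add(-179663, -217784)) = Mul(Add(-384122, Mul(Rational(2, 5), -252, Add(-19, 110))), -397447) = Mul(Add(-384122, Mul(Rational(2, 5), -252, 91)), -397447) = Mul(Add(-384122, Rational(-45864, 5)), -397447) = Mul(Rational(-1966474, 5), -397447) = Rational(781569191878, 5)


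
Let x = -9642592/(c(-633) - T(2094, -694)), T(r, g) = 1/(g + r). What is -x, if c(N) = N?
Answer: -13499628800/886201 ≈ -15233.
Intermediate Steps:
x = 13499628800/886201 (x = -9642592/(-633 - 1/(-694 + 2094)) = -9642592/(-633 - 1/1400) = -9642592/(-886201/1400) = -9642592*(-1400/886201) = 13499628800/886201 ≈ 15233.)
-x = -1*13499628800/886201 = -13499628800/886201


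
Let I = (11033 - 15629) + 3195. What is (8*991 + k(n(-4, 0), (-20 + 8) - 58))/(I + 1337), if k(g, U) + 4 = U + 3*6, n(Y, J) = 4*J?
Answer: -123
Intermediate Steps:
I = -1401 (I = -4596 + 3195 = -1401)
k(g, U) = 14 + U (k(g, U) = -4 + (U + 3*6) = -4 + (U + 18) = -4 + (18 + U) = 14 + U)
(8*991 + k(n(-4, 0), (-20 + 8) - 58))/(I + 1337) = (8*991 + (14 + ((-20 + 8) - 58)))/(-1401 + 1337) = (7928 + (14 + (-12 - 58)))/(-64) = (7928 + (14 - 70))*(-1/64) = (7928 - 56)*(-1/64) = 7872*(-1/64) = -123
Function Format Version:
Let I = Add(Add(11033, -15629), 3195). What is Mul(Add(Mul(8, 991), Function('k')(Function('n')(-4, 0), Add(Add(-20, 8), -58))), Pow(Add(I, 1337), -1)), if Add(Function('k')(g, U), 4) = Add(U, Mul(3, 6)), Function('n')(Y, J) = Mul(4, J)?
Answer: -123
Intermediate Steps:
I = -1401 (I = Add(-4596, 3195) = -1401)
Function('k')(g, U) = Add(14, U) (Function('k')(g, U) = Add(-4, Add(U, Mul(3, 6))) = Add(-4, Add(U, 18)) = Add(-4, Add(18, U)) = Add(14, U))
Mul(Add(Mul(8, 991), Function('k')(Function('n')(-4, 0), Add(Add(-20, 8), -58))), Pow(Add(I, 1337), -1)) = Mul(Add(Mul(8, 991), Add(14, Add(Add(-20, 8), -58))), Pow(Add(-1401, 1337), -1)) = Mul(Add(7928, Add(14, Add(-12, -58))), Pow(-64, -1)) = Mul(Add(7928, Add(14, -70)), Rational(-1, 64)) = Mul(Add(7928, -56), Rational(-1, 64)) = Mul(7872, Rational(-1, 64)) = -123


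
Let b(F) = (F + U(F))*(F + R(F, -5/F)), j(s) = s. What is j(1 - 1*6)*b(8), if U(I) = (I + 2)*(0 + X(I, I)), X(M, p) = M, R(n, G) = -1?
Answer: -3080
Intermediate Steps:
U(I) = I*(2 + I) (U(I) = (I + 2)*(0 + I) = (2 + I)*I = I*(2 + I))
b(F) = (-1 + F)*(F + F*(2 + F)) (b(F) = (F + F*(2 + F))*(F - 1) = (F + F*(2 + F))*(-1 + F) = (-1 + F)*(F + F*(2 + F)))
j(1 - 1*6)*b(8) = (1 - 1*6)*(8*(-3 + 8*(2 + 8))) = (1 - 6)*(8*(-3 + 8*10)) = -40*(-3 + 80) = -40*77 = -5*616 = -3080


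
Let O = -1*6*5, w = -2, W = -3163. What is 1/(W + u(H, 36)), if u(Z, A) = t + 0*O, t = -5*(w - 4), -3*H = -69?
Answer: -1/3133 ≈ -0.00031918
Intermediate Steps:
H = 23 (H = -⅓*(-69) = 23)
O = -30 (O = -6*5 = -30)
t = 30 (t = -5*(-2 - 4) = -5*(-6) = 30)
u(Z, A) = 30 (u(Z, A) = 30 + 0*(-30) = 30 + 0 = 30)
1/(W + u(H, 36)) = 1/(-3163 + 30) = 1/(-3133) = -1/3133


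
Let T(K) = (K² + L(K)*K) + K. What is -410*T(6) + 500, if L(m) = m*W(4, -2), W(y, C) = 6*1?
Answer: -105280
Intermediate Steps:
W(y, C) = 6
L(m) = 6*m (L(m) = m*6 = 6*m)
T(K) = K + 7*K² (T(K) = (K² + (6*K)*K) + K = (K² + 6*K²) + K = 7*K² + K = K + 7*K²)
-410*T(6) + 500 = -2460*(1 + 7*6) + 500 = -2460*(1 + 42) + 500 = -2460*43 + 500 = -410*258 + 500 = -105780 + 500 = -105280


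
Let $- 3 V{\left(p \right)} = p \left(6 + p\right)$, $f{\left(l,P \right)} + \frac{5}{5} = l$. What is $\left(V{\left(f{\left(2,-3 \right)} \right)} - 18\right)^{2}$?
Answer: $\frac{3721}{9} \approx 413.44$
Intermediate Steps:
$f{\left(l,P \right)} = -1 + l$
$V{\left(p \right)} = - \frac{p \left(6 + p\right)}{3}$
$\left(V{\left(f{\left(2,-3 \right)} \right)} - 18\right)^{2} = \left(- \frac{\left(-1 + 2\right) \left(6 + \left(-1 + 2\right)\right)}{3} - 18\right)^{2} = \left(\left(- \frac{1}{3}\right) 1 \left(6 + 1\right) - 18\right)^{2} = \left(\left(- \frac{1}{3}\right) 1 \cdot 7 - 18\right)^{2} = \left(- \frac{7}{3} - 18\right)^{2} = \left(- \frac{61}{3}\right)^{2} = \frac{3721}{9}$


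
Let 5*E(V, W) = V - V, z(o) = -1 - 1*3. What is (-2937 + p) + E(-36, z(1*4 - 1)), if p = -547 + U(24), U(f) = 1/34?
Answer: -118455/34 ≈ -3484.0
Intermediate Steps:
z(o) = -4 (z(o) = -1 - 3 = -4)
U(f) = 1/34
E(V, W) = 0 (E(V, W) = (V - V)/5 = (⅕)*0 = 0)
p = -18597/34 (p = -547 + 1/34 = -18597/34 ≈ -546.97)
(-2937 + p) + E(-36, z(1*4 - 1)) = (-2937 - 18597/34) + 0 = -118455/34 + 0 = -118455/34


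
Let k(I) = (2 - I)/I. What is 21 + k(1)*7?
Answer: 28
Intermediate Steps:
k(I) = (2 - I)/I
21 + k(1)*7 = 21 + ((2 - 1*1)/1)*7 = 21 + (1*(2 - 1))*7 = 21 + (1*1)*7 = 21 + 1*7 = 21 + 7 = 28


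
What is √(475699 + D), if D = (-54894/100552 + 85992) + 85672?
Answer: √409080663099629/25138 ≈ 804.59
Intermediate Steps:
D = 8630551817/50276 (D = (-54894*1/100552 + 85992) + 85672 = (-27447/50276 + 85992) + 85672 = 4323306345/50276 + 85672 = 8630551817/50276 ≈ 1.7166e+5)
√(475699 + D) = √(475699 + 8630551817/50276) = √(32546794741/50276) = √409080663099629/25138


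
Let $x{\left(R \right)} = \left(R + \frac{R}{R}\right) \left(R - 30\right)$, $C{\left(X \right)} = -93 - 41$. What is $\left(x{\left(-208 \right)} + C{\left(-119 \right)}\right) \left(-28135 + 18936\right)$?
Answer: $-451965268$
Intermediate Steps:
$C{\left(X \right)} = -134$ ($C{\left(X \right)} = -93 - 41 = -134$)
$x{\left(R \right)} = \left(1 + R\right) \left(-30 + R\right)$ ($x{\left(R \right)} = \left(R + 1\right) \left(-30 + R\right) = \left(1 + R\right) \left(-30 + R\right)$)
$\left(x{\left(-208 \right)} + C{\left(-119 \right)}\right) \left(-28135 + 18936\right) = \left(\left(-30 + \left(-208\right)^{2} - -6032\right) - 134\right) \left(-28135 + 18936\right) = \left(\left(-30 + 43264 + 6032\right) - 134\right) \left(-9199\right) = \left(49266 - 134\right) \left(-9199\right) = 49132 \left(-9199\right) = -451965268$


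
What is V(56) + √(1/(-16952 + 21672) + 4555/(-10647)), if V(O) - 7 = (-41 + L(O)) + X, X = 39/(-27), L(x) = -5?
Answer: -364/9 + I*√44374687945/322140 ≈ -40.444 + 0.65392*I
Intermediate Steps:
X = -13/9 (X = 39*(-1/27) = -13/9 ≈ -1.4444)
V(O) = -364/9 (V(O) = 7 + ((-41 - 5) - 13/9) = 7 + (-46 - 13/9) = 7 - 427/9 = -364/9)
V(56) + √(1/(-16952 + 21672) + 4555/(-10647)) = -364/9 + √(1/(-16952 + 21672) + 4555/(-10647)) = -364/9 + √(1/4720 + 4555*(-1/10647)) = -364/9 + √(1/4720 - 4555/10647) = -364/9 + √(-21488953/50253840) = -364/9 + I*√44374687945/322140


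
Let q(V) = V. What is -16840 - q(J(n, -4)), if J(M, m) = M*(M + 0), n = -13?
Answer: -17009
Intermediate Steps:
J(M, m) = M² (J(M, m) = M*M = M²)
-16840 - q(J(n, -4)) = -16840 - 1*(-13)² = -16840 - 1*169 = -16840 - 169 = -17009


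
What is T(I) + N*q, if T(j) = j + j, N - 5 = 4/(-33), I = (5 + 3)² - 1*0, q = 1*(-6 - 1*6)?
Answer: 764/11 ≈ 69.455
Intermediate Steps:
q = -12 (q = 1*(-6 - 6) = 1*(-12) = -12)
I = 64 (I = 8² + 0 = 64 + 0 = 64)
N = 161/33 (N = 5 + 4/(-33) = 5 + 4*(-1/33) = 5 - 4/33 = 161/33 ≈ 4.8788)
T(j) = 2*j
T(I) + N*q = 2*64 + (161/33)*(-12) = 128 - 644/11 = 764/11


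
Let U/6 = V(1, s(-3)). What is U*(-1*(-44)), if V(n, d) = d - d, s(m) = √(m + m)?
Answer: 0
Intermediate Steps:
s(m) = √2*√m (s(m) = √(2*m) = √2*√m)
V(n, d) = 0
U = 0 (U = 6*0 = 0)
U*(-1*(-44)) = 0*(-1*(-44)) = 0*44 = 0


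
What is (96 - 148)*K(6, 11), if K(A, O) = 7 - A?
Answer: -52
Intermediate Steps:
(96 - 148)*K(6, 11) = (96 - 148)*(7 - 1*6) = -52*(7 - 6) = -52*1 = -52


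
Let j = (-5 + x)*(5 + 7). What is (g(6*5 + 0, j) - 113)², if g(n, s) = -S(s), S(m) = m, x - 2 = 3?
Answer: 12769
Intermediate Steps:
x = 5 (x = 2 + 3 = 5)
j = 0 (j = (-5 + 5)*(5 + 7) = 0*12 = 0)
g(n, s) = -s
(g(6*5 + 0, j) - 113)² = (-1*0 - 113)² = (0 - 113)² = (-113)² = 12769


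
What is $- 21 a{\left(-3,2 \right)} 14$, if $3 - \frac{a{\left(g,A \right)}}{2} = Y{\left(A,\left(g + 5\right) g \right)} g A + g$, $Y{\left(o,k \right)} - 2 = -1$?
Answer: $-7056$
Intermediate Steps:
$Y{\left(o,k \right)} = 1$ ($Y{\left(o,k \right)} = 2 - 1 = 1$)
$a{\left(g,A \right)} = 6 - 2 g - 2 A g$ ($a{\left(g,A \right)} = 6 - 2 \left(1 g A + g\right) = 6 - 2 \left(g A + g\right) = 6 - 2 \left(A g + g\right) = 6 - 2 \left(g + A g\right) = 6 - \left(2 g + 2 A g\right) = 6 - 2 g - 2 A g$)
$- 21 a{\left(-3,2 \right)} 14 = - 21 \left(6 - -6 - 4 \left(-3\right)\right) 14 = - 21 \left(6 + 6 + 12\right) 14 = \left(-21\right) 24 \cdot 14 = \left(-504\right) 14 = -7056$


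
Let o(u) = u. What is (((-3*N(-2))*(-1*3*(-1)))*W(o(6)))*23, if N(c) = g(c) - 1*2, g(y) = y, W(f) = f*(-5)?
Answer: -24840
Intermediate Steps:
W(f) = -5*f
N(c) = -2 + c (N(c) = c - 1*2 = c - 2 = -2 + c)
(((-3*N(-2))*(-1*3*(-1)))*W(o(6)))*23 = (((-3*(-2 - 2))*(-1*3*(-1)))*(-5*6))*23 = (((-3*(-4))*(-3*(-1)))*(-30))*23 = ((12*3)*(-30))*23 = (36*(-30))*23 = -1080*23 = -24840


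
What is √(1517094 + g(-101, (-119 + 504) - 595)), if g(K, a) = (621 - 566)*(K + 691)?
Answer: 2*√387386 ≈ 1244.8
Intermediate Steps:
g(K, a) = 38005 + 55*K (g(K, a) = 55*(691 + K) = 38005 + 55*K)
√(1517094 + g(-101, (-119 + 504) - 595)) = √(1517094 + (38005 + 55*(-101))) = √(1517094 + (38005 - 5555)) = √(1517094 + 32450) = √1549544 = 2*√387386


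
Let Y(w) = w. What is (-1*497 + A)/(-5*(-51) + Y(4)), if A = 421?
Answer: -76/259 ≈ -0.29344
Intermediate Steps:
(-1*497 + A)/(-5*(-51) + Y(4)) = (-1*497 + 421)/(-5*(-51) + 4) = (-497 + 421)/(255 + 4) = -76/259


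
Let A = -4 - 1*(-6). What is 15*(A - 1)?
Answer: 15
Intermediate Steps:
A = 2 (A = -4 + 6 = 2)
15*(A - 1) = 15*(2 - 1) = 15*1 = 15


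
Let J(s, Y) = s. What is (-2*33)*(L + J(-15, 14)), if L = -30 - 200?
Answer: 16170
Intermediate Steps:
L = -230
(-2*33)*(L + J(-15, 14)) = (-2*33)*(-230 - 15) = -66*(-245) = 16170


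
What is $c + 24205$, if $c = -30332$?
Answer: $-6127$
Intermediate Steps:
$c + 24205 = -30332 + 24205 = -6127$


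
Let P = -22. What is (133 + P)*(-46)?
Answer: -5106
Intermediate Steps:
(133 + P)*(-46) = (133 - 22)*(-46) = 111*(-46) = -5106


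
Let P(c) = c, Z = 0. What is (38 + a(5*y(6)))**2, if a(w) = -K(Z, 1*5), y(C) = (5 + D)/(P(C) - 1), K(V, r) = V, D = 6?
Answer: 1444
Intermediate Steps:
y(C) = 11/(-1 + C) (y(C) = (5 + 6)/(C - 1) = 11/(-1 + C))
a(w) = 0 (a(w) = -1*0 = 0)
(38 + a(5*y(6)))**2 = (38 + 0)**2 = 38**2 = 1444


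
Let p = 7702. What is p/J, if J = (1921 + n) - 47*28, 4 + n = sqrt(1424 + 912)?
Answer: 4628902/358865 - 30808*sqrt(146)/358865 ≈ 11.861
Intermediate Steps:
n = -4 + 4*sqrt(146) (n = -4 + sqrt(1424 + 912) = -4 + sqrt(2336) = -4 + 4*sqrt(146) ≈ 44.332)
J = 601 + 4*sqrt(146) (J = (1921 + (-4 + 4*sqrt(146))) - 47*28 = (1917 + 4*sqrt(146)) - 1316 = 601 + 4*sqrt(146) ≈ 649.33)
p/J = 7702/(601 + 4*sqrt(146))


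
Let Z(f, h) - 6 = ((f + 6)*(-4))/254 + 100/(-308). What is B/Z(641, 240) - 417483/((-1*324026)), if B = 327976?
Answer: -1039222808423767/14302183614 ≈ -72662.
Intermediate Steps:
Z(f, h) = 54575/9779 - 2*f/127 (Z(f, h) = 6 + (((f + 6)*(-4))/254 + 100/(-308)) = 6 + (((6 + f)*(-4))*(1/254) + 100*(-1/308)) = 6 + ((-24 - 4*f)*(1/254) - 25/77) = 6 + ((-12/127 - 2*f/127) - 25/77) = 6 + (-4099/9779 - 2*f/127) = 54575/9779 - 2*f/127)
B/Z(641, 240) - 417483/((-1*324026)) = 327976/(54575/9779 - 2/127*641) - 417483/((-1*324026)) = 327976/(54575/9779 - 1282/127) - 417483/(-324026) = 327976/(-44139/9779) - 417483*(-1/324026) = 327976*(-9779/44139) + 417483/324026 = -3207277304/44139 + 417483/324026 = -1039222808423767/14302183614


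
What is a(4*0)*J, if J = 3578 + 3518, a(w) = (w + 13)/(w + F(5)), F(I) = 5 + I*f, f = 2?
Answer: 92248/15 ≈ 6149.9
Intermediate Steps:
F(I) = 5 + 2*I (F(I) = 5 + I*2 = 5 + 2*I)
a(w) = (13 + w)/(15 + w) (a(w) = (w + 13)/(w + (5 + 2*5)) = (13 + w)/(w + (5 + 10)) = (13 + w)/(w + 15) = (13 + w)/(15 + w))
J = 7096
a(4*0)*J = ((13 + 4*0)/(15 + 4*0))*7096 = ((13 + 0)/(15 + 0))*7096 = (13/15)*7096 = 92248/15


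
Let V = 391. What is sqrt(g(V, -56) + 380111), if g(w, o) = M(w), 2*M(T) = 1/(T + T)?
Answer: 3*sqrt(25827444395)/782 ≈ 616.53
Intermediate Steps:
M(T) = 1/(4*T) (M(T) = 1/(2*(T + T)) = 1/(2*((2*T))) = (1/(2*T))/2 = 1/(4*T))
g(w, o) = 1/(4*w)
sqrt(g(V, -56) + 380111) = sqrt((1/4)/391 + 380111) = sqrt((1/4)*(1/391) + 380111) = sqrt(1/1564 + 380111) = sqrt(594493605/1564) = 3*sqrt(25827444395)/782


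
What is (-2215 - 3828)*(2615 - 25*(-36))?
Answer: -21241145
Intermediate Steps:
(-2215 - 3828)*(2615 - 25*(-36)) = -6043*(2615 + 900) = -6043*3515 = -21241145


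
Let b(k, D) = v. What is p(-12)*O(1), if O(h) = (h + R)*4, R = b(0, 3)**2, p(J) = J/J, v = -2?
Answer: 20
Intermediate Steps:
b(k, D) = -2
p(J) = 1
R = 4 (R = (-2)**2 = 4)
O(h) = 16 + 4*h (O(h) = (h + 4)*4 = (4 + h)*4 = 16 + 4*h)
p(-12)*O(1) = 1*(16 + 4*1) = 1*(16 + 4) = 1*20 = 20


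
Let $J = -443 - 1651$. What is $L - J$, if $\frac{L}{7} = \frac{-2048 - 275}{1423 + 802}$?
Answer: $\frac{4642889}{2225} \approx 2086.7$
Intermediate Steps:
$J = -2094$
$L = - \frac{16261}{2225}$ ($L = 7 \frac{-2048 - 275}{1423 + 802} = 7 \left(- \frac{2323}{2225}\right) = - \frac{16261}{2225} \approx -7.3083$)
$L - J = - \frac{16261}{2225} - -2094 = - \frac{16261}{2225} + 2094 = \frac{4642889}{2225}$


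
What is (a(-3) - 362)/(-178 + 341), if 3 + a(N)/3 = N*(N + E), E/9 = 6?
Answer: -830/163 ≈ -5.0920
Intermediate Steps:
E = 54 (E = 9*6 = 54)
a(N) = -9 + 3*N*(54 + N) (a(N) = -9 + 3*(N*(N + 54)) = -9 + 3*(N*(54 + N)) = -9 + 3*N*(54 + N))
(a(-3) - 362)/(-178 + 341) = ((-9 + 3*(-3)² + 162*(-3)) - 362)/(-178 + 341) = ((-9 + 3*9 - 486) - 362)/163 = ((-9 + 27 - 486) - 362)*(1/163) = (-468 - 362)*(1/163) = -830*1/163 = -830/163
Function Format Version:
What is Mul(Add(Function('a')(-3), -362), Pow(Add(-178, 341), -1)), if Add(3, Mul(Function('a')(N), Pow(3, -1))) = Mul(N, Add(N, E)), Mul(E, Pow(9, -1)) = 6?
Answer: Rational(-830, 163) ≈ -5.0920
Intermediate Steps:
E = 54 (E = Mul(9, 6) = 54)
Function('a')(N) = Add(-9, Mul(3, N, Add(54, N))) (Function('a')(N) = Add(-9, Mul(3, Mul(N, Add(N, 54)))) = Add(-9, Mul(3, Mul(N, Add(54, N)))) = Add(-9, Mul(3, N, Add(54, N))))
Mul(Add(Function('a')(-3), -362), Pow(Add(-178, 341), -1)) = Mul(Add(Add(-9, Mul(3, Pow(-3, 2)), Mul(162, -3)), -362), Pow(Add(-178, 341), -1)) = Mul(Add(Add(-9, Mul(3, 9), -486), -362), Pow(163, -1)) = Mul(Add(Add(-9, 27, -486), -362), Rational(1, 163)) = Mul(Add(-468, -362), Rational(1, 163)) = Mul(-830, Rational(1, 163)) = Rational(-830, 163)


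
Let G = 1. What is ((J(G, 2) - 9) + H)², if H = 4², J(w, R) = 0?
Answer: 49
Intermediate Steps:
H = 16
((J(G, 2) - 9) + H)² = ((0 - 9) + 16)² = (-9 + 16)² = 7² = 49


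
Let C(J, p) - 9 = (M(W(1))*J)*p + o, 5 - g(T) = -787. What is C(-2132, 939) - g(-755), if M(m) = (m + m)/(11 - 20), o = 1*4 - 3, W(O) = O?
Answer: 1332286/3 ≈ 4.4410e+5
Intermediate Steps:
o = 1 (o = 4 - 3 = 1)
M(m) = -2*m/9 (M(m) = (2*m)/(-9) = (2*m)*(-1/9) = -2*m/9)
g(T) = 792 (g(T) = 5 - 1*(-787) = 5 + 787 = 792)
C(J, p) = 10 - 2*J*p/9 (C(J, p) = 9 + (((-2/9*1)*J)*p + 1) = 9 + ((-2*J/9)*p + 1) = 9 + (-2*J*p/9 + 1) = 9 + (1 - 2*J*p/9) = 10 - 2*J*p/9)
C(-2132, 939) - g(-755) = (10 - 2/9*(-2132)*939) - 1*792 = (10 + 1334632/3) - 792 = 1334662/3 - 792 = 1332286/3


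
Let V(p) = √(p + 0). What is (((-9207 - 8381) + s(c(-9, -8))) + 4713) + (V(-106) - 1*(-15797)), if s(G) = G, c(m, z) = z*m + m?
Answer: 2985 + I*√106 ≈ 2985.0 + 10.296*I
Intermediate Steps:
c(m, z) = m + m*z (c(m, z) = m*z + m = m + m*z)
V(p) = √p
(((-9207 - 8381) + s(c(-9, -8))) + 4713) + (V(-106) - 1*(-15797)) = (((-9207 - 8381) - 9*(1 - 8)) + 4713) + (√(-106) - 1*(-15797)) = ((-17588 - 9*(-7)) + 4713) + (I*√106 + 15797) = ((-17588 + 63) + 4713) + (15797 + I*√106) = (-17525 + 4713) + (15797 + I*√106) = -12812 + (15797 + I*√106) = 2985 + I*√106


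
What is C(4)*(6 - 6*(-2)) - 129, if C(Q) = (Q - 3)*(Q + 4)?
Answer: 15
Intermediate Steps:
C(Q) = (-3 + Q)*(4 + Q)
C(4)*(6 - 6*(-2)) - 129 = (-12 + 4 + 4²)*(6 - 6*(-2)) - 129 = (-12 + 4 + 16)*(6 + 12) - 129 = 8*18 - 129 = 144 - 129 = 15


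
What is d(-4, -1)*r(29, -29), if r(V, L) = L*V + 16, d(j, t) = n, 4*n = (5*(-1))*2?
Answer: 4125/2 ≈ 2062.5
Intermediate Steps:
n = -5/2 (n = ((5*(-1))*2)/4 = (-5*2)/4 = (¼)*(-10) = -5/2 ≈ -2.5000)
d(j, t) = -5/2
r(V, L) = 16 + L*V
d(-4, -1)*r(29, -29) = -5*(16 - 29*29)/2 = -5*(16 - 841)/2 = -5/2*(-825) = 4125/2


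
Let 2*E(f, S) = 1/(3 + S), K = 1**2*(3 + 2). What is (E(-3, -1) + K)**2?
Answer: 441/16 ≈ 27.563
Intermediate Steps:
K = 5 (K = 1*5 = 5)
E(f, S) = 1/(2*(3 + S))
(E(-3, -1) + K)**2 = (1/(2*(3 - 1)) + 5)**2 = ((1/2)/2 + 5)**2 = ((1/2)*(1/2) + 5)**2 = (1/4 + 5)**2 = (21/4)**2 = 441/16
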